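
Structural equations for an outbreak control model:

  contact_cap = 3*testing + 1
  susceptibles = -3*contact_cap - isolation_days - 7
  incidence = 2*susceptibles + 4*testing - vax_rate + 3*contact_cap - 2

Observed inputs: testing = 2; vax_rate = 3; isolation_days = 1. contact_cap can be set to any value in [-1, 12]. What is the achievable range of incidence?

-49 to -10

Intervening on contact_cap fixes its value directly, overriding its dependence on testing.
Substituting into the susceptibles equation gives susceptibles = -3*contact_cap - 8.
Substituting into the incidence equation gives incidence = -3*contact_cap - 13.
Linear in contact_cap, so extremes are at the endpoints: contact_cap = -1 gives incidence = -10; contact_cap = 12 gives incidence = -49.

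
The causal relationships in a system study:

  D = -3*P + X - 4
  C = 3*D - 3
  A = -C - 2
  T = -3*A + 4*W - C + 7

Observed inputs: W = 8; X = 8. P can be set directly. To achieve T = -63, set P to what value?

P = 7

Substituting into the D equation gives D = -3*P + 4.
Substituting into the C equation gives C = -9*P + 9.
Substituting into the A equation gives A = 9*P - 11.
Substituting into the T equation gives T = -18*P + 63.
Solve -18*P + 63 = -63: P = (-63 - 63) / -18 = 7.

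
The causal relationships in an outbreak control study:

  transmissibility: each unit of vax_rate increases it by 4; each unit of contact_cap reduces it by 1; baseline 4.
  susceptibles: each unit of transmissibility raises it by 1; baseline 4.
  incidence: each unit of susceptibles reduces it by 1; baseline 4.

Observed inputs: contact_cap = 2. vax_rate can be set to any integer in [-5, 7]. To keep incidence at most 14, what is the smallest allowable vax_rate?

Substituting into the transmissibility equation gives transmissibility = 4*vax_rate + 2.
Substituting into the susceptibles equation gives susceptibles = 4*vax_rate + 6.
So incidence = -4*vax_rate - 2.
Require -4*vax_rate - 2 ≤ 14, so vax_rate ≥ -4.
The smallest integer in [-5, 7] satisfying this is -4.

vax_rate = -4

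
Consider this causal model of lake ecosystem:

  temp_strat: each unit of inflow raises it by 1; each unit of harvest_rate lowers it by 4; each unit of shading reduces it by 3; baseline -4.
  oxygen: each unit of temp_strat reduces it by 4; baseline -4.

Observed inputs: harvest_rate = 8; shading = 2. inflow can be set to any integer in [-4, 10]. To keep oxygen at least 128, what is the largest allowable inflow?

inflow = 9

Substituting into the temp_strat equation gives temp_strat = inflow - 42.
Substituting into the oxygen equation gives oxygen = -4*inflow + 164.
Require -4*inflow + 164 ≥ 128, so inflow ≤ 9.
The largest integer in [-4, 10] satisfying this is 9.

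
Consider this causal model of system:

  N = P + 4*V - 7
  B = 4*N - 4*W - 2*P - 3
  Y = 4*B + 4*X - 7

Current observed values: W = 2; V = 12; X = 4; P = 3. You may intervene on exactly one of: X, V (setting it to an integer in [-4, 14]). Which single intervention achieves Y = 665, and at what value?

set X = 9

Intervening on X: with other inputs at their observed values, Y = 4*X + 629. Solving for 665 gives X = 9, within [-4, 14].
Intervening on V: Y = 64*V - 123. Reaching 665 requires V = 197/16, not an integer.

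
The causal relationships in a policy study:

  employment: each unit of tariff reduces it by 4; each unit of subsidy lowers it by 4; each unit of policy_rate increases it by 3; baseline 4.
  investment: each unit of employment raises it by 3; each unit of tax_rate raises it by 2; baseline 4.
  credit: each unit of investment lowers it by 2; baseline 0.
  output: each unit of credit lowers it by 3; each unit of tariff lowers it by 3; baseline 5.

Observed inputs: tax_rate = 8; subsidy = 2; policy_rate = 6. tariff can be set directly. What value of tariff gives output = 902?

tariff = -7

Substituting into the employment equation gives employment = -4*tariff + 14.
So investment = -12*tariff + 62.
Substituting into the credit equation gives credit = 24*tariff - 124.
Substituting into the output equation gives output = -75*tariff + 377.
Solve -75*tariff + 377 = 902: tariff = (902 - 377) / -75 = -7.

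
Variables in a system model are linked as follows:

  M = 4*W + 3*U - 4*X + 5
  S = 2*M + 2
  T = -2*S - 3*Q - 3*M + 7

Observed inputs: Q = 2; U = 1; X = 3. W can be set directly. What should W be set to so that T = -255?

W = 10

Substituting into the M equation gives M = 4*W - 4.
S becomes 8*W - 6.
Substituting into the T equation gives T = -28*W + 25.
Solve -28*W + 25 = -255: W = (-255 - 25) / -28 = 10.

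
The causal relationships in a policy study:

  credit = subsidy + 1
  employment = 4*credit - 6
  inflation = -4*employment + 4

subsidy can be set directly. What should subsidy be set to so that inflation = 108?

subsidy = -6

Substituting into the employment equation gives employment = 4*subsidy - 2.
This gives inflation = -16*subsidy + 12.
Solve -16*subsidy + 12 = 108: subsidy = (108 - 12) / -16 = -6.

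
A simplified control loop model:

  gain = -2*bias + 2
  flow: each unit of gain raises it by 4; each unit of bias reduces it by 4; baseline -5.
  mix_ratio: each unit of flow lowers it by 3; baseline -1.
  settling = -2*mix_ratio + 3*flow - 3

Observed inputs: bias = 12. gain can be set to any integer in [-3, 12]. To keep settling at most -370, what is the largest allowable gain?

gain = 3

Intervening on gain fixes its value directly, overriding its dependence on bias.
Substituting into the flow equation gives flow = 4*gain - 53.
Substituting into the mix_ratio equation gives mix_ratio = -12*gain + 158.
This gives settling = 36*gain - 478.
Require 36*gain - 478 ≤ -370, so gain ≤ 3.
The largest integer in [-3, 12] satisfying this is 3.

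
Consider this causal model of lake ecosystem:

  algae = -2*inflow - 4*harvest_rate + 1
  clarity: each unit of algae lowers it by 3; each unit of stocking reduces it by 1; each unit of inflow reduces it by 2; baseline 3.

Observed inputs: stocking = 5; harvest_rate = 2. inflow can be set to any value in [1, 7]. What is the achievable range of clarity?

23 to 47

Substituting into the algae equation gives algae = -2*inflow - 7.
So clarity = 4*inflow + 19.
Linear in inflow, so extremes are at the endpoints: inflow = 1 gives clarity = 23; inflow = 7 gives clarity = 47.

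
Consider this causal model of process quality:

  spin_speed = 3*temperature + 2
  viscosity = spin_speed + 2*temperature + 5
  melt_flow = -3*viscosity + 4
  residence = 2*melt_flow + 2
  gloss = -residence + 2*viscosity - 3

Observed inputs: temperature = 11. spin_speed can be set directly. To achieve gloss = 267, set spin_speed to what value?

Intervening on spin_speed fixes its value directly, overriding its dependence on temperature.
Substituting into the viscosity equation gives viscosity = spin_speed + 27.
Substituting into the melt_flow equation gives melt_flow = -3*spin_speed - 77.
Substituting into the residence equation gives residence = -6*spin_speed - 152.
Substituting into the gloss equation gives gloss = 8*spin_speed + 203.
Solve 8*spin_speed + 203 = 267: spin_speed = (267 - 203) / 8 = 8.

spin_speed = 8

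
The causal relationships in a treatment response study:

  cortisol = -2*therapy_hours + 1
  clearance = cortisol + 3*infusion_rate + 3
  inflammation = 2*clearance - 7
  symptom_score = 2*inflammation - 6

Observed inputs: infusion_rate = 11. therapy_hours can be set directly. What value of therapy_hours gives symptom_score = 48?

therapy_hours = 10

Substituting into the clearance equation gives clearance = -2*therapy_hours + 37.
So inflammation = -4*therapy_hours + 67.
Substituting into the symptom_score equation gives symptom_score = -8*therapy_hours + 128.
Solve -8*therapy_hours + 128 = 48: therapy_hours = (48 - 128) / -8 = 10.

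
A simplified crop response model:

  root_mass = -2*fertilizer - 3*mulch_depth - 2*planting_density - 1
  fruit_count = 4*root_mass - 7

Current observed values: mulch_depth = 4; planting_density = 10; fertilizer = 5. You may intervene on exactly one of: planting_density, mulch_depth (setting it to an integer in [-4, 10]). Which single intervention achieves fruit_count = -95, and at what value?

Intervening on planting_density: fruit_count = -8*planting_density - 99. Reaching -95 requires planting_density = -1/2, not an integer.
Intervening on mulch_depth: with other inputs at their observed values, fruit_count = -12*mulch_depth - 131. Solving for -95 gives mulch_depth = -3, within [-4, 10].

set mulch_depth = -3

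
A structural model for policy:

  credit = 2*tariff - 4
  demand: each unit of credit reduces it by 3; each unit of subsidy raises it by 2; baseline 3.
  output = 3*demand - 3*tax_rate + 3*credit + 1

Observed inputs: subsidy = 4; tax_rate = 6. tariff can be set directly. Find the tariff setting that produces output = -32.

tariff = 6

Substituting into the demand equation gives demand = -6*tariff + 23.
Substituting into the output equation gives output = -12*tariff + 40.
Solve -12*tariff + 40 = -32: tariff = (-32 - 40) / -12 = 6.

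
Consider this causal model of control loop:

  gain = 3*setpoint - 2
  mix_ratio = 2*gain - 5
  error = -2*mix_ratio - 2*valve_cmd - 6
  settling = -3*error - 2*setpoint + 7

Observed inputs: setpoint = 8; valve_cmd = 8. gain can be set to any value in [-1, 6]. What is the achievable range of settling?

15 to 99

Intervening on gain fixes its value directly, overriding its dependence on setpoint.
Substituting into the error equation gives error = -4*gain - 12.
Substituting into the settling equation gives settling = 12*gain + 27.
Linear in gain, so extremes are at the endpoints: gain = -1 gives settling = 15; gain = 6 gives settling = 99.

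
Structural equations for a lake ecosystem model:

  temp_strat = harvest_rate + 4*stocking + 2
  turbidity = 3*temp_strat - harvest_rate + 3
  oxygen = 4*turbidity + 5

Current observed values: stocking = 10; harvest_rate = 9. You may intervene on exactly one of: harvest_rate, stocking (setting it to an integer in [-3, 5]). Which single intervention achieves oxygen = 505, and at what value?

set harvest_rate = -2

Intervening on harvest_rate: with other inputs at their observed values, oxygen = 8*harvest_rate + 521. Solving for 505 gives harvest_rate = -2, within [-3, 5].
Intervening on stocking: oxygen = 48*stocking + 113. Reaching 505 requires stocking = 49/6, not an integer.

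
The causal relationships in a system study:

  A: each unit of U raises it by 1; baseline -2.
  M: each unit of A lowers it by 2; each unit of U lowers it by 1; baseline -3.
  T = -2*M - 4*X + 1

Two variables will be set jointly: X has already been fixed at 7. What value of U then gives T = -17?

U = 2

With X held at 7:
Substituting into the M equation gives M = -3*U + 1.
This gives T = 6*U - 29.
Solve 6*U - 29 = -17: U = (-17 + 29) / 6 = 2.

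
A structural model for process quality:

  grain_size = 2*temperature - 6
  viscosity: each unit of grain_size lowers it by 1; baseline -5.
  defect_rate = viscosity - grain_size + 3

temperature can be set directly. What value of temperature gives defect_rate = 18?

temperature = -2

Substituting into the viscosity equation gives viscosity = -2*temperature + 1.
Substituting into the defect_rate equation gives defect_rate = -4*temperature + 10.
Solve -4*temperature + 10 = 18: temperature = (18 - 10) / -4 = -2.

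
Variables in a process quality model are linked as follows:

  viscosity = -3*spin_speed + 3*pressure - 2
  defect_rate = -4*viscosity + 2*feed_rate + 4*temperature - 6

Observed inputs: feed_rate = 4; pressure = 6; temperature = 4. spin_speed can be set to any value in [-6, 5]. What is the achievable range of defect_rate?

-118 to 14

Substituting into the viscosity equation gives viscosity = -3*spin_speed + 16.
Substituting into the defect_rate equation gives defect_rate = 12*spin_speed - 46.
Linear in spin_speed, so extremes are at the endpoints: spin_speed = -6 gives defect_rate = -118; spin_speed = 5 gives defect_rate = 14.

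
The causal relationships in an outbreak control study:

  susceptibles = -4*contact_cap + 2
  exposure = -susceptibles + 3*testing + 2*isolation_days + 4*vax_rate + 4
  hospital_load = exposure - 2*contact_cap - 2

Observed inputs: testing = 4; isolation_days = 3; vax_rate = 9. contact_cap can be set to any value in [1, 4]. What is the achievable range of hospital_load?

Substituting into the exposure equation gives exposure = 4*contact_cap + 56.
So hospital_load = 2*contact_cap + 54.
Linear in contact_cap, so extremes are at the endpoints: contact_cap = 1 gives hospital_load = 56; contact_cap = 4 gives hospital_load = 62.

56 to 62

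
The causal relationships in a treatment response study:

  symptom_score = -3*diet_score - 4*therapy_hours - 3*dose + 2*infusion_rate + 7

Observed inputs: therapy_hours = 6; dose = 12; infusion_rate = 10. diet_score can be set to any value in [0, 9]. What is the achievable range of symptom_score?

-60 to -33

Substituting into the symptom_score equation gives symptom_score = -3*diet_score - 33.
Linear in diet_score, so extremes are at the endpoints: diet_score = 0 gives symptom_score = -33; diet_score = 9 gives symptom_score = -60.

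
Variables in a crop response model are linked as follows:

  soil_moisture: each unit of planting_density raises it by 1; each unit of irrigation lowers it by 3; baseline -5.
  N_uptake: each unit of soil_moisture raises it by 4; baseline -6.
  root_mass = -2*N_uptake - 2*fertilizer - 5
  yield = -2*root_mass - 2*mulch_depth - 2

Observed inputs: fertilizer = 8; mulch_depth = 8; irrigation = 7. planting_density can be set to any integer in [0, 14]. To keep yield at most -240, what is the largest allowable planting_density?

planting_density = 11

Substituting into the soil_moisture equation gives soil_moisture = planting_density - 26.
Substituting into the N_uptake equation gives N_uptake = 4*planting_density - 110.
Substituting into the root_mass equation gives root_mass = -8*planting_density + 199.
So yield = 16*planting_density - 416.
Require 16*planting_density - 416 ≤ -240, so planting_density ≤ 11.
The largest integer in [0, 14] satisfying this is 11.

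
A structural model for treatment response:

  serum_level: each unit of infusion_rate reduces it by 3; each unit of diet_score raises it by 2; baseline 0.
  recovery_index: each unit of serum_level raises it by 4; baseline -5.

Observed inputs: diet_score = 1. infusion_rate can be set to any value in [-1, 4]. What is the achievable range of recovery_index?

-45 to 15

Substituting into the serum_level equation gives serum_level = -3*infusion_rate + 2.
Substituting into the recovery_index equation gives recovery_index = -12*infusion_rate + 3.
Linear in infusion_rate, so extremes are at the endpoints: infusion_rate = -1 gives recovery_index = 15; infusion_rate = 4 gives recovery_index = -45.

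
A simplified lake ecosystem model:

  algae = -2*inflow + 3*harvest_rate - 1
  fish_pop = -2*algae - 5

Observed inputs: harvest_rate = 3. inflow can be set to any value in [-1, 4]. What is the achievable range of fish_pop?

Substituting into the algae equation gives algae = -2*inflow + 8.
So fish_pop = 4*inflow - 21.
Linear in inflow, so extremes are at the endpoints: inflow = -1 gives fish_pop = -25; inflow = 4 gives fish_pop = -5.

-25 to -5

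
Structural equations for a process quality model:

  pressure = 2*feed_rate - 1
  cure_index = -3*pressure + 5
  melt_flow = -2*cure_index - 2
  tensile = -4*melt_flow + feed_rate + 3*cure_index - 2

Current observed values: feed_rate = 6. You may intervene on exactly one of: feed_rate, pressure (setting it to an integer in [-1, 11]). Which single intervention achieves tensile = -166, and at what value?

Intervening on feed_rate: with other inputs at their observed values, tensile = -65*feed_rate + 94. Solving for -166 gives feed_rate = 4, within [-1, 11].
Intervening on pressure: tensile = -33*pressure + 67. Reaching -166 requires pressure = 233/33, not an integer.

set feed_rate = 4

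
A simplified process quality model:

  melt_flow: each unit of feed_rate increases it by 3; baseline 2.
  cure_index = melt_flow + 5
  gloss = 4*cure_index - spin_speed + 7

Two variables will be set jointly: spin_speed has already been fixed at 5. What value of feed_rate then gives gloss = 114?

feed_rate = 7

With spin_speed held at 5:
Substituting into the cure_index equation gives cure_index = 3*feed_rate + 7.
Substituting into the gloss equation gives gloss = 12*feed_rate + 30.
Solve 12*feed_rate + 30 = 114: feed_rate = (114 - 30) / 12 = 7.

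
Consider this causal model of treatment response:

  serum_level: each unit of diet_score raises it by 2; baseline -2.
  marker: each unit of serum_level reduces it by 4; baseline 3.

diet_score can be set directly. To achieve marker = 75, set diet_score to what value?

diet_score = -8

Substituting into the marker equation gives marker = -8*diet_score + 11.
Solve -8*diet_score + 11 = 75: diet_score = (75 - 11) / -8 = -8.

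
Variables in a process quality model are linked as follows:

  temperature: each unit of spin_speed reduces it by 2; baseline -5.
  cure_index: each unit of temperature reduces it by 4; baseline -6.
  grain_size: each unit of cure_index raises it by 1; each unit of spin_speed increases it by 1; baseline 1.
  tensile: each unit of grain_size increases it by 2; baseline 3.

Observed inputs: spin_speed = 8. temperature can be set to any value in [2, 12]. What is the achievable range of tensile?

-87 to -7

Intervening on temperature fixes its value directly, overriding its dependence on spin_speed.
Substituting into the grain_size equation gives grain_size = -4*temperature + 3.
This gives tensile = -8*temperature + 9.
Linear in temperature, so extremes are at the endpoints: temperature = 2 gives tensile = -7; temperature = 12 gives tensile = -87.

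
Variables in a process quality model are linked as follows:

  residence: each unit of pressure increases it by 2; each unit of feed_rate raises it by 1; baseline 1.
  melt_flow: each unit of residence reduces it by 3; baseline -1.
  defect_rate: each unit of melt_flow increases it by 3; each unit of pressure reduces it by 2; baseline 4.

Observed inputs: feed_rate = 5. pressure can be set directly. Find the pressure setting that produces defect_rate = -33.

pressure = -1

Substituting into the residence equation gives residence = 2*pressure + 6.
Substituting into the melt_flow equation gives melt_flow = -6*pressure - 19.
This gives defect_rate = -20*pressure - 53.
Solve -20*pressure - 53 = -33: pressure = (-33 + 53) / -20 = -1.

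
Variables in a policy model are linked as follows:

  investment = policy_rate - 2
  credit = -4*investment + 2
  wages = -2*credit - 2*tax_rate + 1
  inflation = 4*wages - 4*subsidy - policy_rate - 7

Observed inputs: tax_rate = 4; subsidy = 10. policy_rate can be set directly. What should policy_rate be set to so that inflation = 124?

Substituting into the credit equation gives credit = -4*policy_rate + 10.
This gives wages = 8*policy_rate - 27.
Substituting into the inflation equation gives inflation = 31*policy_rate - 155.
Solve 31*policy_rate - 155 = 124: policy_rate = (124 + 155) / 31 = 9.

policy_rate = 9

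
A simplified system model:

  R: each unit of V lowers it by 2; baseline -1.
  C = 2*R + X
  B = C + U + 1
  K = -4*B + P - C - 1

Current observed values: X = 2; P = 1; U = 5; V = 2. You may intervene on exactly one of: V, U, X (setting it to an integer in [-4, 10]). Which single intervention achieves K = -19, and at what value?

set X = 9

Intervening on V: K = 20*V - 24. Reaching -19 requires V = 1/4, not an integer.
Intervening on U: K = -4*U + 36. Reaching -19 requires U = 55/4, not an integer.
Intervening on X: with other inputs at their observed values, K = -5*X + 26. Solving for -19 gives X = 9, within [-4, 10].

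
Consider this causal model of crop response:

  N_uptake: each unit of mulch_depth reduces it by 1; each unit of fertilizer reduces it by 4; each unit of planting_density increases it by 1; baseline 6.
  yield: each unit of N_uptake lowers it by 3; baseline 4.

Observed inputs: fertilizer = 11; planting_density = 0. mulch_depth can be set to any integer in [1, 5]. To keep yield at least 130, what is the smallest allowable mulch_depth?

Substituting into the N_uptake equation gives N_uptake = -mulch_depth - 38.
Substituting into the yield equation gives yield = 3*mulch_depth + 118.
Require 3*mulch_depth + 118 ≥ 130, so mulch_depth ≥ 4.
The smallest integer in [1, 5] satisfying this is 4.

mulch_depth = 4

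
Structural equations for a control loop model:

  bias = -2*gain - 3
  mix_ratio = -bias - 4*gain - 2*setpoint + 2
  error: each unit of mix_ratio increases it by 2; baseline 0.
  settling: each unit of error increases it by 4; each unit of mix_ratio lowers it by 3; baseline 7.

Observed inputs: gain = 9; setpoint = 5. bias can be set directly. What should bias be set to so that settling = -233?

bias = 4

Intervening on bias fixes its value directly, overriding its dependence on gain.
Substituting into the mix_ratio equation gives mix_ratio = -bias - 44.
Substituting into the error equation gives error = -2*bias - 88.
Substituting into the settling equation gives settling = -5*bias - 213.
Solve -5*bias - 213 = -233: bias = (-233 + 213) / -5 = 4.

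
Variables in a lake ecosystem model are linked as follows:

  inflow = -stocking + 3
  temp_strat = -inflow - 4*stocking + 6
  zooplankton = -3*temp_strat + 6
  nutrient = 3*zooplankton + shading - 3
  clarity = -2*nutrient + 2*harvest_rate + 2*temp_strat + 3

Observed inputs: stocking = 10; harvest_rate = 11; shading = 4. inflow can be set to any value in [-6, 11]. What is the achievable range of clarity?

Intervening on inflow fixes its value directly, overriding its dependence on stocking.
Substituting into the temp_strat equation gives temp_strat = -inflow - 34.
Substituting into the zooplankton equation gives zooplankton = 3*inflow + 108.
Substituting into the nutrient equation gives nutrient = 9*inflow + 325.
Substituting into the clarity equation gives clarity = -20*inflow - 693.
Linear in inflow, so extremes are at the endpoints: inflow = -6 gives clarity = -573; inflow = 11 gives clarity = -913.

-913 to -573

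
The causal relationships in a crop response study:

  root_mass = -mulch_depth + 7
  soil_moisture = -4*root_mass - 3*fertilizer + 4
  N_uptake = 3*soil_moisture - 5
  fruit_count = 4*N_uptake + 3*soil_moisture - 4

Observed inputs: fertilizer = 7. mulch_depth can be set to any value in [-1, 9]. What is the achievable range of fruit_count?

-759 to -159

Substituting into the soil_moisture equation gives soil_moisture = 4*mulch_depth - 45.
N_uptake becomes 12*mulch_depth - 140.
fruit_count becomes 60*mulch_depth - 699.
Linear in mulch_depth, so extremes are at the endpoints: mulch_depth = -1 gives fruit_count = -759; mulch_depth = 9 gives fruit_count = -159.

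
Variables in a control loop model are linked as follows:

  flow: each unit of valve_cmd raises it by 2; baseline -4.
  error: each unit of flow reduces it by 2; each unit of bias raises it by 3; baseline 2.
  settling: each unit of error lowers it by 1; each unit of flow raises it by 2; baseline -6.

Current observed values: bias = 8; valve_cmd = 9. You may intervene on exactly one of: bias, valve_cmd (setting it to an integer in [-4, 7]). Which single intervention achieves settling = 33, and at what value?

Intervening on bias: with other inputs at their observed values, settling = -3*bias + 48. Solving for 33 gives bias = 5, within [-4, 7].
Intervening on valve_cmd: settling = 8*valve_cmd - 48. Reaching 33 requires valve_cmd = 81/8, not an integer.

set bias = 5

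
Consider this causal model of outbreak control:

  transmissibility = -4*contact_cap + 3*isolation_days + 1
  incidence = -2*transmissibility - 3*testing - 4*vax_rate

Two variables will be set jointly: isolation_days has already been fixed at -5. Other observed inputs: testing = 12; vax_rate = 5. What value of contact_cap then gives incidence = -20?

With isolation_days held at -5:
Substituting into the transmissibility equation gives transmissibility = -4*contact_cap - 14.
Substituting into the incidence equation gives incidence = 8*contact_cap - 28.
Solve 8*contact_cap - 28 = -20: contact_cap = (-20 + 28) / 8 = 1.

contact_cap = 1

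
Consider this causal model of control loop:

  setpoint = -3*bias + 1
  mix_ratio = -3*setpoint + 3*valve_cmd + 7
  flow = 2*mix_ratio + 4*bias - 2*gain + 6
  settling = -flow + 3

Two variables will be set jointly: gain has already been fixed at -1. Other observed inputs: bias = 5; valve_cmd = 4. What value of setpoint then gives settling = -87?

setpoint = -4

With gain held at -1:
Intervening on setpoint fixes its value directly, overriding its dependence on bias.
Substituting into the mix_ratio equation gives mix_ratio = -3*setpoint + 19.
Substituting into the flow equation gives flow = -6*setpoint + 66.
settling becomes 6*setpoint - 63.
Solve 6*setpoint - 63 = -87: setpoint = (-87 + 63) / 6 = -4.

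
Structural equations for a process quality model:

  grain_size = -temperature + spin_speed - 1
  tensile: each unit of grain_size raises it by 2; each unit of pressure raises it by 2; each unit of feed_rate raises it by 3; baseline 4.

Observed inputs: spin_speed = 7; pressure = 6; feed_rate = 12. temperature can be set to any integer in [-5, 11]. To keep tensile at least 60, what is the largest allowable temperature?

Substituting into the grain_size equation gives grain_size = -temperature + 6.
Substituting into the tensile equation gives tensile = -2*temperature + 64.
Require -2*temperature + 64 ≥ 60, so temperature ≤ 2.
The largest integer in [-5, 11] satisfying this is 2.

temperature = 2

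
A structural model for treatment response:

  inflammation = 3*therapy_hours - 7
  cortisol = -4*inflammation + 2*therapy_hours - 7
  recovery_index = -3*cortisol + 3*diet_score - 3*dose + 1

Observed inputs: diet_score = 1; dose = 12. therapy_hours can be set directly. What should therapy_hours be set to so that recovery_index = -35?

therapy_hours = 2

Substituting into the cortisol equation gives cortisol = -10*therapy_hours + 21.
Substituting into the recovery_index equation gives recovery_index = 30*therapy_hours - 95.
Solve 30*therapy_hours - 95 = -35: therapy_hours = (-35 + 95) / 30 = 2.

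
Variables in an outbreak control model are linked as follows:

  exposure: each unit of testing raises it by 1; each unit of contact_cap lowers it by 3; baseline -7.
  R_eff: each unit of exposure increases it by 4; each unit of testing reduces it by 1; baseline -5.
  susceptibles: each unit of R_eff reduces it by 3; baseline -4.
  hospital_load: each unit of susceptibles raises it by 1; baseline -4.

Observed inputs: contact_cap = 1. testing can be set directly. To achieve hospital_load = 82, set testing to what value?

testing = 5

Substituting into the exposure equation gives exposure = testing - 10.
Substituting into the R_eff equation gives R_eff = 3*testing - 45.
susceptibles becomes -9*testing + 131.
Substituting into the hospital_load equation gives hospital_load = -9*testing + 127.
Solve -9*testing + 127 = 82: testing = (82 - 127) / -9 = 5.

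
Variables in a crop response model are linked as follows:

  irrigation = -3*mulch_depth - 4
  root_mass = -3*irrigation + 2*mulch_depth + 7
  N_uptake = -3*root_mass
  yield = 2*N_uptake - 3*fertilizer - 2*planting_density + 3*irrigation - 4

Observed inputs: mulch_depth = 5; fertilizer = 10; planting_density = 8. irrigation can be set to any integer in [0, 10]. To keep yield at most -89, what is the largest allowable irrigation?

Intervening on irrigation fixes its value directly, overriding its dependence on mulch_depth.
Substituting into the root_mass equation gives root_mass = -3*irrigation + 17.
Substituting into the N_uptake equation gives N_uptake = 9*irrigation - 51.
Substituting into the yield equation gives yield = 21*irrigation - 152.
Require 21*irrigation - 152 ≤ -89, so irrigation ≤ 3.
The largest integer in [0, 10] satisfying this is 3.

irrigation = 3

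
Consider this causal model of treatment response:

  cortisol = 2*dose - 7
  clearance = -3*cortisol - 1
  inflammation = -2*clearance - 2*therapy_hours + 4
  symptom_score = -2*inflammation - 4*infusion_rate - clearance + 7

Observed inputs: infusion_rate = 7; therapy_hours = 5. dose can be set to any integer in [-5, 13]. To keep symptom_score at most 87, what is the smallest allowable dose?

Substituting into the clearance equation gives clearance = -6*dose + 20.
Substituting into the inflammation equation gives inflammation = 12*dose - 46.
This gives symptom_score = -18*dose + 51.
Require -18*dose + 51 ≤ 87, so dose ≥ -2.
The smallest integer in [-5, 13] satisfying this is -2.

dose = -2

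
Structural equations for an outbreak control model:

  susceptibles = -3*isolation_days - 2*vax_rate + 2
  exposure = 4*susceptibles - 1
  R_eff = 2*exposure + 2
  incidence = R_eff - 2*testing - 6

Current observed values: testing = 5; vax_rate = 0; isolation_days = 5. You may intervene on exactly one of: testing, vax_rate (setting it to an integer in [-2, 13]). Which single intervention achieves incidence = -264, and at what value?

set vax_rate = 9

Intervening on testing: incidence = -2*testing - 110. Reaching -264 requires testing = 77, outside [-2, 13].
Intervening on vax_rate: with other inputs at their observed values, incidence = -16*vax_rate - 120. Solving for -264 gives vax_rate = 9, within [-2, 13].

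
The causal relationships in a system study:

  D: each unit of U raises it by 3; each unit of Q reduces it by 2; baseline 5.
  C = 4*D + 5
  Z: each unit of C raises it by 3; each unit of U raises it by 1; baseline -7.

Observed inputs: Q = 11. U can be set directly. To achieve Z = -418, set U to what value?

U = -6

Substituting into the D equation gives D = 3*U - 17.
C becomes 12*U - 63.
Substituting into the Z equation gives Z = 37*U - 196.
Solve 37*U - 196 = -418: U = (-418 + 196) / 37 = -6.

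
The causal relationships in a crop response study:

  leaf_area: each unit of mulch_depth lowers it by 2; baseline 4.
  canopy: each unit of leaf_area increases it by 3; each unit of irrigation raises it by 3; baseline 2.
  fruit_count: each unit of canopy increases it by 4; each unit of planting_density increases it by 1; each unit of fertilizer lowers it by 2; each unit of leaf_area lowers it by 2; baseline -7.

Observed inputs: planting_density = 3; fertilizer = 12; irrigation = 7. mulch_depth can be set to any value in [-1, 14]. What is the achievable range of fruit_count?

-176 to 124

Substituting into the canopy equation gives canopy = -6*mulch_depth + 35.
Substituting into the fruit_count equation gives fruit_count = -20*mulch_depth + 104.
Linear in mulch_depth, so extremes are at the endpoints: mulch_depth = -1 gives fruit_count = 124; mulch_depth = 14 gives fruit_count = -176.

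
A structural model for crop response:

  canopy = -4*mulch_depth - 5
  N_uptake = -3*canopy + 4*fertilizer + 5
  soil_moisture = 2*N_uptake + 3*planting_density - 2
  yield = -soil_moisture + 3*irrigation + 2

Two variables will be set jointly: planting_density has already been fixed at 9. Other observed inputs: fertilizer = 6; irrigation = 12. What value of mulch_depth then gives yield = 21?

mulch_depth = -4

With planting_density held at 9:
Substituting into the N_uptake equation gives N_uptake = 12*mulch_depth + 44.
Substituting into the soil_moisture equation gives soil_moisture = 24*mulch_depth + 113.
This gives yield = -24*mulch_depth - 75.
Solve -24*mulch_depth - 75 = 21: mulch_depth = (21 + 75) / -24 = -4.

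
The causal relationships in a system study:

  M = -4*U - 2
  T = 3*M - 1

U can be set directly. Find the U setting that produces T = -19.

U = 1

Substituting into the T equation gives T = -12*U - 7.
Solve -12*U - 7 = -19: U = (-19 + 7) / -12 = 1.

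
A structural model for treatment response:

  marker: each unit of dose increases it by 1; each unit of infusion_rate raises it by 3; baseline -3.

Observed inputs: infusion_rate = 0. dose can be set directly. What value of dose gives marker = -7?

dose = -4

Substituting into the marker equation gives marker = dose - 3.
Solve dose - 3 = -7: dose = (-7 + 3) / 1 = -4.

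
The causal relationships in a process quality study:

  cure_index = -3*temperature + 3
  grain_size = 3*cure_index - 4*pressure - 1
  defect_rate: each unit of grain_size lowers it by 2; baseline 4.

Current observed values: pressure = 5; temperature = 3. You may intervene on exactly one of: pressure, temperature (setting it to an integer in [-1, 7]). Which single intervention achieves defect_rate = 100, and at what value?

set temperature = 4

Intervening on pressure: defect_rate = 8*pressure + 42. Reaching 100 requires pressure = 29/4, not an integer.
Intervening on temperature: with other inputs at their observed values, defect_rate = 18*temperature + 28. Solving for 100 gives temperature = 4, within [-1, 7].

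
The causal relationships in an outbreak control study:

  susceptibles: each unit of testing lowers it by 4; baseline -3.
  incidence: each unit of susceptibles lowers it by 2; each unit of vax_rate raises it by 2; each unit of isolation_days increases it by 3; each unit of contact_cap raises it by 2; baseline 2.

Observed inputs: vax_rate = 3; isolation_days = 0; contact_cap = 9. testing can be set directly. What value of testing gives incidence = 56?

Substituting into the incidence equation gives incidence = 8*testing + 32.
Solve 8*testing + 32 = 56: testing = (56 - 32) / 8 = 3.

testing = 3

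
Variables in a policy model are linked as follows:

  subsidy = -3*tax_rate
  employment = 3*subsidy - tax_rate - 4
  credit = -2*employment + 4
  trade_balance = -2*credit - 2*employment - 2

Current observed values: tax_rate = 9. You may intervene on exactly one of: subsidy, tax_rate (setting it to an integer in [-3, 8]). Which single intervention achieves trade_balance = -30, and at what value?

Intervening on subsidy: with other inputs at their observed values, trade_balance = 6*subsidy - 36. Solving for -30 gives subsidy = 1, within [-3, 8].
Intervening on tax_rate: trade_balance = -20*tax_rate - 18. Reaching -30 requires tax_rate = 3/5, not an integer.

set subsidy = 1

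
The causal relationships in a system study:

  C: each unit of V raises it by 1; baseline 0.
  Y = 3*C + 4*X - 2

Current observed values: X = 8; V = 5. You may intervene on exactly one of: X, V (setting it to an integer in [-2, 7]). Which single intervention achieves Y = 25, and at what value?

set X = 3

Intervening on X: with other inputs at their observed values, Y = 4*X + 13. Solving for 25 gives X = 3, within [-2, 7].
Intervening on V: Y = 3*V + 30. Reaching 25 requires V = -5/3, not an integer.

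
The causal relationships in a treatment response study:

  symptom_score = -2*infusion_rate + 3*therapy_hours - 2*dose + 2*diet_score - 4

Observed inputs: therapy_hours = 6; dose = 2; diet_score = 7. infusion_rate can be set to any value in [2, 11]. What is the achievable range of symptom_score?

Substituting into the symptom_score equation gives symptom_score = -2*infusion_rate + 24.
Linear in infusion_rate, so extremes are at the endpoints: infusion_rate = 2 gives symptom_score = 20; infusion_rate = 11 gives symptom_score = 2.

2 to 20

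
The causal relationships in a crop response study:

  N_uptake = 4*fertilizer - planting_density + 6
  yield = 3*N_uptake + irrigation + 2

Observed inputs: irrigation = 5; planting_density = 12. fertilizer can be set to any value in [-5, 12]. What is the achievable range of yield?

Substituting into the N_uptake equation gives N_uptake = 4*fertilizer - 6.
Substituting into the yield equation gives yield = 12*fertilizer - 11.
Linear in fertilizer, so extremes are at the endpoints: fertilizer = -5 gives yield = -71; fertilizer = 12 gives yield = 133.

-71 to 133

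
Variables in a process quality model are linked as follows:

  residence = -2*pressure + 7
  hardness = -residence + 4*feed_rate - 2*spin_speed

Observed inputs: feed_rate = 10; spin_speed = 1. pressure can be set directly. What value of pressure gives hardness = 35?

Substituting into the hardness equation gives hardness = 2*pressure + 31.
Solve 2*pressure + 31 = 35: pressure = (35 - 31) / 2 = 2.

pressure = 2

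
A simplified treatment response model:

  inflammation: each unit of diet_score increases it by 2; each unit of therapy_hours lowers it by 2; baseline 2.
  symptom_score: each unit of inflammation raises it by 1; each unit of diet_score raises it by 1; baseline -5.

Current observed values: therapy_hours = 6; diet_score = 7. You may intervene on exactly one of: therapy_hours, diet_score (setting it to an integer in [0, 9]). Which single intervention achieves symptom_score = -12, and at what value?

Intervening on therapy_hours: symptom_score = -2*therapy_hours + 18. Reaching -12 requires therapy_hours = 15, outside [0, 9].
Intervening on diet_score: with other inputs at their observed values, symptom_score = 3*diet_score - 15. Solving for -12 gives diet_score = 1, within [0, 9].

set diet_score = 1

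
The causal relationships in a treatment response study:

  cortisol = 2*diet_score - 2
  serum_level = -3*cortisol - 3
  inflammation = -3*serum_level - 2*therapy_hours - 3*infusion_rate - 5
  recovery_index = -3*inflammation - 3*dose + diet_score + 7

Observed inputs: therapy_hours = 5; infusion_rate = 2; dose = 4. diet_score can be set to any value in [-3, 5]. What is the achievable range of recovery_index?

Substituting into the serum_level equation gives serum_level = -6*diet_score + 3.
This gives inflammation = 18*diet_score - 30.
Substituting into the recovery_index equation gives recovery_index = -53*diet_score + 85.
Linear in diet_score, so extremes are at the endpoints: diet_score = -3 gives recovery_index = 244; diet_score = 5 gives recovery_index = -180.

-180 to 244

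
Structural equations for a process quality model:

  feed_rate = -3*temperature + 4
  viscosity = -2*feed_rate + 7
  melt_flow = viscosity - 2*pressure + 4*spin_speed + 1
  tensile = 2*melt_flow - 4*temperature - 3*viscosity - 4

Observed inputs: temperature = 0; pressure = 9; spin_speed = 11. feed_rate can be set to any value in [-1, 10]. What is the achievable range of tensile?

41 to 63

Intervening on feed_rate fixes its value directly, overriding its dependence on temperature.
Substituting into the melt_flow equation gives melt_flow = -2*feed_rate + 34.
This gives tensile = 2*feed_rate + 43.
Linear in feed_rate, so extremes are at the endpoints: feed_rate = -1 gives tensile = 41; feed_rate = 10 gives tensile = 63.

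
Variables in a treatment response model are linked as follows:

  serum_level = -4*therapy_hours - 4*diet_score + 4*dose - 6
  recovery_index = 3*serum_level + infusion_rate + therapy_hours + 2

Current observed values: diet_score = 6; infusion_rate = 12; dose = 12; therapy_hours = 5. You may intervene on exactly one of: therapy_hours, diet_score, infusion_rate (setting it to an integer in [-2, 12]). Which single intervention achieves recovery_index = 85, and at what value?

Intervening on therapy_hours: recovery_index = -11*therapy_hours + 68. Reaching 85 requires therapy_hours = -17/11, not an integer.
Intervening on diet_score: with other inputs at their observed values, recovery_index = -12*diet_score + 85. Solving for 85 gives diet_score = 0, within [-2, 12].
Intervening on infusion_rate: recovery_index = infusion_rate + 1. Reaching 85 requires infusion_rate = 84, outside [-2, 12].

set diet_score = 0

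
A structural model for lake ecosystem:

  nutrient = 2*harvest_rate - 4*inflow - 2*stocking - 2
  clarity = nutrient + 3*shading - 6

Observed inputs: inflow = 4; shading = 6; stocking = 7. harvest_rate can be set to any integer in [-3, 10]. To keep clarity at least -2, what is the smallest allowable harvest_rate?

Substituting into the nutrient equation gives nutrient = 2*harvest_rate - 32.
Substituting into the clarity equation gives clarity = 2*harvest_rate - 20.
Require 2*harvest_rate - 20 ≥ -2, so harvest_rate ≥ 9.
The smallest integer in [-3, 10] satisfying this is 9.

harvest_rate = 9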